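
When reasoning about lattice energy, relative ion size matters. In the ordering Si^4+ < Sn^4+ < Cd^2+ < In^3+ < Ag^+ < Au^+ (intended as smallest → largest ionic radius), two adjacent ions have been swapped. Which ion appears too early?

Cd^2+

Compare adjacent ions: they are isoelectronic (46 e⁻) and In has more protons than Cd (49 vs 48), making In^3+ smaller — yet in this increasing list Cd^2+ sits before In^3+. Nothing else is reversed, so Cd^2+ should move one place to the right.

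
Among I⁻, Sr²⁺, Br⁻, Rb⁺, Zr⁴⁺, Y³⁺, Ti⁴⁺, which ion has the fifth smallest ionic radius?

Rb⁺

Electron counts and nuclear charges: Ti⁴⁺: 18 e⁻, Z=22, Zr⁴⁺: 36 e⁻, Z=40, Y³⁺: 36 e⁻, Z=39, Sr²⁺: 36 e⁻, Z=38, Rb⁺: 36 e⁻, Z=37, Br⁻: 36 e⁻, Z=35, I⁻: 54 e⁻, Z=53. Ti⁴⁺ < Zr⁴⁺ (same group, 1 shell fewer); Zr⁴⁺ < Y³⁺ (both 36 e⁻, Z=40>39); Y³⁺ < Sr²⁺ (both 36 e⁻, Z=39>38); Sr²⁺ < Rb⁺ (both 36 e⁻, Z=38>37); Rb⁺ < Br⁻ (isoelectronic, higher Z=37 is smaller); Br⁻ < I⁻ (same group, 1 shell fewer).
Ordering: Ti⁴⁺ < Zr⁴⁺ < Y³⁺ < Sr²⁺ < Rb⁺ < Br⁻ < I⁻. The fifth smallest is Rb⁺.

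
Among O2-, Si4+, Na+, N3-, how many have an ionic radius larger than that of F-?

2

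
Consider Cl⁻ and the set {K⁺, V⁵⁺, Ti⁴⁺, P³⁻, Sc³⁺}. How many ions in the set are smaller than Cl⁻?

4

Each ion has 18 electrons. The ranking follows nuclear charge in reverse — greater Z gives a smaller radius. V⁵⁺ (Z=23), Ti⁴⁺ (Z=22), Sc³⁺ (Z=21), K⁺ (Z=19), Cl⁻ (Z=17), P³⁻ (Z=15).
Relative to Cl⁻, the ions that are smaller are V⁵⁺, Ti⁴⁺, Sc³⁺, K⁺. That's 4.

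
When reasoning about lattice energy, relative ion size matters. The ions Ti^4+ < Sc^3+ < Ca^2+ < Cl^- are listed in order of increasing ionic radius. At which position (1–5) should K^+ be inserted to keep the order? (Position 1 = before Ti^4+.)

Isoelectronic series (18 e⁻ each). Size is set by nuclear charge: more protons means a smaller ion. Ti^4+ (Z=22), Sc^3+ (Z=21), Ca^2+ (Z=20), K^+ (Z=19), Cl^- (Z=17).
Merged order: Ti^4+ < Sc^3+ < Ca^2+ < K^+ < Cl^- — K^+ is number 4.

4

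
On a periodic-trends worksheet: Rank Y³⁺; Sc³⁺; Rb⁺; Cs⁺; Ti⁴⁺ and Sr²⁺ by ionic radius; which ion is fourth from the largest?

Y³⁺

Electron counts and nuclear charges: Ti⁴⁺ has 18 e⁻ (Z=22), Sc³⁺ has 18 e⁻ (Z=21), Y³⁺ has 36 e⁻ (Z=39), Sr²⁺ has 36 e⁻ (Z=38), Rb⁺ has 36 e⁻ (Z=37), Cs⁺ has 54 e⁻ (Z=55). Ti⁴⁺ < Sc³⁺ (isoelectronic, higher Z=22 is smaller); Sc³⁺ < Y³⁺ (same group, 1 shell fewer); Y³⁺ < Sr²⁺ (both 36 e⁻, Z=39>38); Sr²⁺ < Rb⁺ (both 36 e⁻, Z=38>37); Rb⁺ < Cs⁺ (same group, period 5 vs 6).
That gives Ti⁴⁺ < Sc³⁺ < Y³⁺ < Sr²⁺ < Rb⁺ < Cs⁺. From the largest end, number 4 is Y³⁺.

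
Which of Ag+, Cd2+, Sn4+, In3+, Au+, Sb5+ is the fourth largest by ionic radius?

In3+

Tabulating Z and e⁻: Sb5+ has 46 e⁻ (Z=51), Sn4+ has 46 e⁻ (Z=50), In3+ has 46 e⁻ (Z=49), Cd2+ has 46 e⁻ (Z=48), Ag+ has 46 e⁻ (Z=47), Au+ has 78 e⁻ (Z=79). Sb5+ < Sn4+ (both 46 e⁻, Z=51>50); Sn4+ < In3+ (both 46 e⁻, Z=50>49); In3+ < Cd2+ (isoelectronic, higher Z=49 is smaller); Cd2+ < Ag+ (isoelectronic, higher Z=48 is smaller); Ag+ < Au+ (same group, period 5 vs 6).
That gives Sb5+ < Sn4+ < In3+ < Cd2+ < Ag+ < Au+. From the largest end, number 4 is In3+.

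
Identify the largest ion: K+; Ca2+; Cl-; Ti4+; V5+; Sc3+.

Isoelectronic series (18 e⁻ each). Size is set by nuclear charge: more protons means a smaller ion. V5+ (Z=23), Ti4+ (Z=22), Sc3+ (Z=21), Ca2+ (Z=20), K+ (Z=19), Cl- (Z=17).

Cl-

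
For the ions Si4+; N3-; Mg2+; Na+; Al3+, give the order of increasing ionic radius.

Si4+ < Al3+ < Mg2+ < Na+ < N3-

All of these have 10 electrons (isoelectronic). With the same electron cloud, the ion with the most protons pulls it in tightest. Nuclear charges: Si4+ (Z=14), Al3+ (Z=13), Mg2+ (Z=12), Na+ (Z=11), N3- (Z=7). Highest Z is smallest.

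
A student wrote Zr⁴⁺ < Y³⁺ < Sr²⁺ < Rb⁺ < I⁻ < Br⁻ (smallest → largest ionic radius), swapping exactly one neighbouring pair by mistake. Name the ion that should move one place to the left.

Br⁻

Compare adjacent ions: both in group 17 with the same charge; Br⁻ (period 4) has the smaller radius — yet in this increasing list I⁻ sits before Br⁻. Nothing else is reversed, so Br⁻ should move one place to the left.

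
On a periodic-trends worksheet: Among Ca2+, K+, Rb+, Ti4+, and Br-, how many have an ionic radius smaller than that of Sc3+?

1

Work out protons and electrons: Ti4+: 18 e⁻, Z=22, Sc3+: 18 e⁻, Z=21, Ca2+: 18 e⁻, Z=20, K+: 18 e⁻, Z=19, Rb+: 36 e⁻, Z=37, Br-: 36 e⁻, Z=35. Ti4+ < Sc3+ (isoelectronic, higher Z=22 is smaller); Sc3+ < Ca2+ (isoelectronic, higher Z=21 is smaller); Ca2+ < K+ (isoelectronic, higher Z=20 is smaller); K+ < Rb+ (same group, 1 shell fewer); Rb+ < Br- (isoelectronic, higher Z=37 is smaller).
Ordering all of them (including Sc3+) by radius gives Ti4+ < Sc3+ < Ca2+ < K+ < Rb+ < Br-. Count: 1.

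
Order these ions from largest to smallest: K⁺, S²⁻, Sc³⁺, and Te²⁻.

Electron counts and nuclear charges: Sc³⁺ has 18 e⁻ (Z=21), K⁺ has 18 e⁻ (Z=19), S²⁻ has 18 e⁻ (Z=16), Te²⁻ has 54 e⁻ (Z=52). Sc³⁺ < K⁺ (isoelectronic, higher Z=21 is smaller); K⁺ < S²⁻ (isoelectronic, higher Z=19 is smaller); S²⁻ < Te²⁻ (same group, 2 shells fewer).

Te²⁻ > S²⁻ > K⁺ > Sc³⁺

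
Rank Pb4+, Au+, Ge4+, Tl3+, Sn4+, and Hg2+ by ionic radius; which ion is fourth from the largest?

Pb4+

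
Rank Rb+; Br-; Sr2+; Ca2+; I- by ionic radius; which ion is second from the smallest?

Electron counts and nuclear charges: Ca2+: 18 e⁻, Z=20, Sr2+: 36 e⁻, Z=38, Rb+: 36 e⁻, Z=37, Br-: 36 e⁻, Z=35, I-: 54 e⁻, Z=53. Ca2+ < Sr2+ (same group, 1 shell fewer); Sr2+ < Rb+ (both 36 e⁻, Z=38>37); Rb+ < Br- (isoelectronic, higher Z=37 is smaller); Br- < I- (same group, period 4 vs 5).
Ordering: Ca2+ < Sr2+ < Rb+ < Br- < I-. The second smallest is Sr2+.

Sr2+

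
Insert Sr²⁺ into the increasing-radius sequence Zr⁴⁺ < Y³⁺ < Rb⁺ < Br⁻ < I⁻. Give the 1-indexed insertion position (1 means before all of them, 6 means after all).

3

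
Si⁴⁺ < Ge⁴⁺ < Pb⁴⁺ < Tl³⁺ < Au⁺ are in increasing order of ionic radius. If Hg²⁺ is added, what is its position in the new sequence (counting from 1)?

5

Si⁴⁺ has 10 e⁻ (Z=14), Ge⁴⁺ has 28 e⁻ (Z=32), Pb⁴⁺ has 78 e⁻ (Z=82), Tl³⁺ has 78 e⁻ (Z=81), Hg²⁺ has 78 e⁻ (Z=80), Au⁺ has 78 e⁻ (Z=79). Si⁴⁺ < Ge⁴⁺ (same group, period 3 vs 4); Ge⁴⁺ < Pb⁴⁺ (same group, period 4 vs 6); Pb⁴⁺ < Tl³⁺ (isoelectronic, higher Z=82 is smaller); Tl³⁺ < Hg²⁺ (both 78 e⁻, Z=81>80); Hg²⁺ < Au⁺ (both 78 e⁻, Z=80>79).
Putting Hg²⁺ in gives Si⁴⁺ < Ge⁴⁺ < Pb⁴⁺ < Tl³⁺ < Hg²⁺ < Au⁺; it lands at slot 5.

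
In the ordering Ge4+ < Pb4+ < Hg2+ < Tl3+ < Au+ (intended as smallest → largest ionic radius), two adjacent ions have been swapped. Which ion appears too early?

Hg2+

Check each adjacent pair. Hg2+ and Tl3+ are reversed: both have 78 electrons but Z(Tl)=81 > Z(Hg)=80, so Tl3+ should be the smaller of the two. No other neighbouring pair contradicts the periodic trends, so Hg2+ is the ion listed too early.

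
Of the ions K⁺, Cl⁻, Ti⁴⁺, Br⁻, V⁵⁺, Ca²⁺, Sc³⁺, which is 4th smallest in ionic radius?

Ca²⁺

First list Z and electron count for each: V⁵⁺: 18 e⁻, Z=23, Ti⁴⁺: 18 e⁻, Z=22, Sc³⁺: 18 e⁻, Z=21, Ca²⁺: 18 e⁻, Z=20, K⁺: 18 e⁻, Z=19, Cl⁻: 18 e⁻, Z=17, Br⁻: 36 e⁻, Z=35. V⁵⁺ < Ti⁴⁺ (both 18 e⁻, Z=23>22); Ti⁴⁺ < Sc³⁺ (isoelectronic, higher Z=22 is smaller); Sc³⁺ < Ca²⁺ (isoelectronic, higher Z=21 is smaller); Ca²⁺ < K⁺ (isoelectronic, higher Z=20 is smaller); K⁺ < Cl⁻ (isoelectronic, higher Z=19 is smaller); Cl⁻ < Br⁻ (same group, 1 shell fewer).
Full ascending order: V⁵⁺ < Ti⁴⁺ < Sc³⁺ < Ca²⁺ < K⁺ < Cl⁻ < Br⁻. Counting from the smallest, position 4 is Ca²⁺.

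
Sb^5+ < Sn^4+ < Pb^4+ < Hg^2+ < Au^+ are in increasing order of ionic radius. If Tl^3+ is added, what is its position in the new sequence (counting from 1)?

4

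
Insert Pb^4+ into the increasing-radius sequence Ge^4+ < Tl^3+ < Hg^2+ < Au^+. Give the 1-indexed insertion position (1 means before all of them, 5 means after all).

2

Tabulating Z and e⁻: Ge^4+: 28 e⁻, Z=32, Pb^4+: 78 e⁻, Z=82, Tl^3+: 78 e⁻, Z=81, Hg^2+: 78 e⁻, Z=80, Au^+: 78 e⁻, Z=79. Ge^4+ < Pb^4+ (same group, 2 shells fewer); Pb^4+ < Tl^3+ (isoelectronic, higher Z=82 is smaller); Tl^3+ < Hg^2+ (both 78 e⁻, Z=81>80); Hg^2+ < Au^+ (isoelectronic, higher Z=80 is smaller).
Merged order: Ge^4+ < Pb^4+ < Tl^3+ < Hg^2+ < Au^+ — Pb^4+ is number 2.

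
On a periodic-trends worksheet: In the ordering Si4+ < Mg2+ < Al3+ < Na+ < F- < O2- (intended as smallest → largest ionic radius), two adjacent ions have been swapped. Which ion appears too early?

The pair Mg2+, Al3+ is the wrong way round — they are isoelectronic (10 e⁻) and Al has more protons than Mg (13 vs 12), making Al3+ smaller. All other adjacent pairs agree with periodic trends, so Mg2+ is the misplaced ion.

Mg2+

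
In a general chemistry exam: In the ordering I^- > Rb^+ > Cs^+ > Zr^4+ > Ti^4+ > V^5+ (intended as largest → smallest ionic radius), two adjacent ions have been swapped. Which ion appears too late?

Cs^+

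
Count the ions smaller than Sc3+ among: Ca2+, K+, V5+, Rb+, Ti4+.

V5+ has 18 e⁻ (Z=23), Ti4+ has 18 e⁻ (Z=22), Sc3+ has 18 e⁻ (Z=21), Ca2+ has 18 e⁻ (Z=20), K+ has 18 e⁻ (Z=19), Rb+ has 36 e⁻ (Z=37). V5+ < Ti4+ (isoelectronic, higher Z=23 is smaller); Ti4+ < Sc3+ (isoelectronic, higher Z=22 is smaller); Sc3+ < Ca2+ (isoelectronic, higher Z=21 is smaller); Ca2+ < K+ (both 18 e⁻, Z=20>19); K+ < Rb+ (same group, 1 shell fewer).
Overall: V5+ < Ti4+ < Sc3+ < Ca2+ < K+ < Rb+. Sc3+ has 2 below it and 3 above. So 2 are smaller.

2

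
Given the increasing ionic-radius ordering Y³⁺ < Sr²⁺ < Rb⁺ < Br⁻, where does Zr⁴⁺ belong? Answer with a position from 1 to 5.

1

All of these have 36 electrons (isoelectronic). With the same electron cloud, the ion with the most protons pulls it in tightest. Nuclear charges: Zr⁴⁺ (Z=40), Y³⁺ (Z=39), Sr²⁺ (Z=38), Rb⁺ (Z=37), Br⁻ (Z=35). Highest Z is smallest.
With Zr⁴⁺ included the full order is Zr⁴⁺ < Y³⁺ < Sr²⁺ < Rb⁺ < Br⁻, so it takes position 1.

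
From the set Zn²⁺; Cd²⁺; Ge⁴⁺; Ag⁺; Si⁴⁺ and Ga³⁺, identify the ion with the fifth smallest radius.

Cd²⁺

Si⁴⁺ (Z=14, 10 e⁻), Ge⁴⁺ (Z=32, 28 e⁻), Ga³⁺ (Z=31, 28 e⁻), Zn²⁺ (Z=30, 28 e⁻), Cd²⁺ (Z=48, 46 e⁻), Ag⁺ (Z=47, 46 e⁻). Si⁴⁺ < Ge⁴⁺ (same group, period 3 vs 4); Ge⁴⁺ < Ga³⁺ (both 28 e⁻, Z=32>31); Ga³⁺ < Zn²⁺ (isoelectronic, higher Z=31 is smaller); Zn²⁺ < Cd²⁺ (same group, period 4 vs 5); Cd²⁺ < Ag⁺ (isoelectronic, higher Z=48 is smaller).
That gives Si⁴⁺ < Ge⁴⁺ < Ga³⁺ < Zn²⁺ < Cd²⁺ < Ag⁺. From the smallest end, number 5 is Cd²⁺.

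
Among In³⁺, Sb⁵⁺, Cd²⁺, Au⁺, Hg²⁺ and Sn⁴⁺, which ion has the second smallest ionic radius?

Sn⁴⁺

Electron counts and nuclear charges: Sb⁵⁺ has 46 e⁻ (Z=51), Sn⁴⁺ has 46 e⁻ (Z=50), In³⁺ has 46 e⁻ (Z=49), Cd²⁺ has 46 e⁻ (Z=48), Hg²⁺ has 78 e⁻ (Z=80), Au⁺ has 78 e⁻ (Z=79). Sb⁵⁺ < Sn⁴⁺ (isoelectronic, higher Z=51 is smaller); Sn⁴⁺ < In³⁺ (isoelectronic, higher Z=50 is smaller); In³⁺ < Cd²⁺ (both 46 e⁻, Z=49>48); Cd²⁺ < Hg²⁺ (same group, 1 shell fewer); Hg²⁺ < Au⁺ (isoelectronic, higher Z=80 is smaller).
That gives Sb⁵⁺ < Sn⁴⁺ < In³⁺ < Cd²⁺ < Hg²⁺ < Au⁺. From the smallest end, number 2 is Sn⁴⁺.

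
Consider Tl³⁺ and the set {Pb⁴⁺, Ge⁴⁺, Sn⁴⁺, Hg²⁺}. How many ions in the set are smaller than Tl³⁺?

Electron counts and nuclear charges: Ge⁴⁺: 28 e⁻, Z=32, Sn⁴⁺: 46 e⁻, Z=50, Pb⁴⁺: 78 e⁻, Z=82, Tl³⁺: 78 e⁻, Z=81, Hg²⁺: 78 e⁻, Z=80. Ge⁴⁺ < Sn⁴⁺ (same group, 1 shell fewer); Sn⁴⁺ < Pb⁴⁺ (same group, 1 shell fewer); Pb⁴⁺ < Tl³⁺ (isoelectronic, higher Z=82 is smaller); Tl³⁺ < Hg²⁺ (both 78 e⁻, Z=81>80).
Placing each against Tl³⁺: smaller — Ge⁴⁺, Sn⁴⁺, Pb⁴⁺; larger — Hg²⁺. Count: 3.

3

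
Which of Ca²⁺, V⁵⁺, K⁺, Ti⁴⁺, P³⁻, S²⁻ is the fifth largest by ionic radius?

Ti⁴⁺

Each ion has 18 electrons. The ranking follows nuclear charge in reverse — greater Z gives a smaller radius. V⁵⁺ (Z=23), Ti⁴⁺ (Z=22), Ca²⁺ (Z=20), K⁺ (Z=19), S²⁻ (Z=16), P³⁻ (Z=15).
Ordering: V⁵⁺ < Ti⁴⁺ < Ca²⁺ < K⁺ < S²⁻ < P³⁻. The fifth largest is Ti⁴⁺.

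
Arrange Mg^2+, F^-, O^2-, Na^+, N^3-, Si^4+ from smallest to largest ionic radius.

Si^4+ < Mg^2+ < Na^+ < F^- < O^2- < N^3-

These species are isoelectronic with 10 electrons. The only difference is the number of protons: Si^4+ (Z=14), Mg^2+ (Z=12), Na^+ (Z=11), F^- (Z=9), O^2- (Z=8), N^3- (Z=7). The strongest nuclear pull (Si^4+) gives the smallest ion.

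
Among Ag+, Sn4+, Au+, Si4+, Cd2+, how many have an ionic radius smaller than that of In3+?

2

Tabulating Z and e⁻: Si4+ (Z=14, 10 e⁻), Sn4+ (Z=50, 46 e⁻), In3+ (Z=49, 46 e⁻), Cd2+ (Z=48, 46 e⁻), Ag+ (Z=47, 46 e⁻), Au+ (Z=79, 78 e⁻). Si4+ < Sn4+ (same group, 2 shells fewer); Sn4+ < In3+ (isoelectronic, higher Z=50 is smaller); In3+ < Cd2+ (isoelectronic, higher Z=49 is smaller); Cd2+ < Ag+ (isoelectronic, higher Z=48 is smaller); Ag+ < Au+ (same group, period 5 vs 6).
Ordering all of them (including In3+) by radius gives Si4+ < Sn4+ < In3+ < Cd2+ < Ag+ < Au+. So 2 are smaller.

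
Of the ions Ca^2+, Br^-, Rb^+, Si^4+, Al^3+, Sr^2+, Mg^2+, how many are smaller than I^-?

Work out protons and electrons: Si^4+ (Z=14, 10 e⁻), Al^3+ (Z=13, 10 e⁻), Mg^2+ (Z=12, 10 e⁻), Ca^2+ (Z=20, 18 e⁻), Sr^2+ (Z=38, 36 e⁻), Rb^+ (Z=37, 36 e⁻), Br^- (Z=35, 36 e⁻), I^- (Z=53, 54 e⁻). Si^4+ < Al^3+ (both 10 e⁻, Z=14>13); Al^3+ < Mg^2+ (isoelectronic, higher Z=13 is smaller); Mg^2+ < Ca^2+ (same group, 1 shell fewer); Ca^2+ < Sr^2+ (same group, period 4 vs 5); Sr^2+ < Rb^+ (both 36 e⁻, Z=38>37); Rb^+ < Br^- (both 36 e⁻, Z=37>35); Br^- < I^- (same group, 1 shell fewer).
Relative to I^-, the ions that are smaller are Si^4+, Al^3+, Mg^2+, Ca^2+, Sr^2+, Rb^+, Br^-. So 7 are smaller.

7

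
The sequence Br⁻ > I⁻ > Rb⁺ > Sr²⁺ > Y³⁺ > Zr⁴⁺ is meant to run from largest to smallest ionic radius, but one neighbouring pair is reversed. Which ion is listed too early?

Compare adjacent ions: same group and charge — period 4 sits above period 5, so Br⁻ is smaller — yet in this decreasing list Br⁻ sits before I⁻. Nothing else is reversed, so Br⁻ should move one place to the right.

Br⁻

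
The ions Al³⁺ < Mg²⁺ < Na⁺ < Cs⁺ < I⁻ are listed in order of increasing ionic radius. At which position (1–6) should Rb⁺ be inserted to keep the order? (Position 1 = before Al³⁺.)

Tabulating Z and e⁻: Al³⁺ has 10 e⁻ (Z=13), Mg²⁺ has 10 e⁻ (Z=12), Na⁺ has 10 e⁻ (Z=11), Rb⁺ has 36 e⁻ (Z=37), Cs⁺ has 54 e⁻ (Z=55), I⁻ has 54 e⁻ (Z=53). Al³⁺ < Mg²⁺ (isoelectronic, higher Z=13 is smaller); Mg²⁺ < Na⁺ (both 10 e⁻, Z=12>11); Na⁺ < Rb⁺ (same group, 2 shells fewer); Rb⁺ < Cs⁺ (same group, period 5 vs 6); Cs⁺ < I⁻ (isoelectronic, higher Z=55 is smaller).
Putting Rb⁺ in gives Al³⁺ < Mg²⁺ < Na⁺ < Rb⁺ < Cs⁺ < I⁻; it lands at slot 4.

4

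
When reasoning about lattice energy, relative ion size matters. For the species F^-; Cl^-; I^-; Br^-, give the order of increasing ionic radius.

All are in the same group with charge -1. Radius grows down the group as n (the outermost shell) increases.

F^- < Cl^- < Br^- < I^-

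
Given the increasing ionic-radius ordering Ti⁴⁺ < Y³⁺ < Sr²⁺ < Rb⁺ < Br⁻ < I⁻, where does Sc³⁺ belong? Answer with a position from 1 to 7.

2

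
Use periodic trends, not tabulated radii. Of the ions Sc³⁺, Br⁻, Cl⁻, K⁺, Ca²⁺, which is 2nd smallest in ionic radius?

Ca²⁺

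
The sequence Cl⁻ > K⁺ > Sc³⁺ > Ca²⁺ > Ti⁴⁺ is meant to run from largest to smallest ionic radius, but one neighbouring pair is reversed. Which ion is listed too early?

Scanning neighbour by neighbour, only Sc³⁺/Ca²⁺ violates a trend: they are isoelectronic (18 e⁻) and Sc has more protons than Ca (21 vs 20), making Sc³⁺ smaller. That makes Sc³⁺ the one sitting a position early relative to where it belongs.

Sc³⁺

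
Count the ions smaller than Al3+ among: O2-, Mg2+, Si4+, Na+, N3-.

1

All of these have 10 electrons (isoelectronic). With the same electron cloud, the ion with the most protons pulls it in tightest. Nuclear charges: Si4+ (Z=14), Al3+ (Z=13), Mg2+ (Z=12), Na+ (Z=11), O2- (Z=8), N3- (Z=7). Highest Z is smallest.
Placing each against Al3+: smaller — Si4+; larger — Mg2+, Na+, O2-, N3-. That's 1.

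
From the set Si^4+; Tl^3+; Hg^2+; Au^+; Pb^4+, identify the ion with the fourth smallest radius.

Hg^2+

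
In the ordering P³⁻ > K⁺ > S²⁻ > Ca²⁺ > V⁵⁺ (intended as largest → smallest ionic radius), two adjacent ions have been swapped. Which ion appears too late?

S²⁻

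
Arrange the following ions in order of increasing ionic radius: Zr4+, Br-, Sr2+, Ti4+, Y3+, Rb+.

Electron counts and nuclear charges: Ti4+: 18 e⁻, Z=22, Zr4+: 36 e⁻, Z=40, Y3+: 36 e⁻, Z=39, Sr2+: 36 e⁻, Z=38, Rb+: 36 e⁻, Z=37, Br-: 36 e⁻, Z=35. Ti4+ < Zr4+ (same group, period 4 vs 5); Zr4+ < Y3+ (isoelectronic, higher Z=40 is smaller); Y3+ < Sr2+ (both 36 e⁻, Z=39>38); Sr2+ < Rb+ (isoelectronic, higher Z=38 is smaller); Rb+ < Br- (isoelectronic, higher Z=37 is smaller).

Ti4+ < Zr4+ < Y3+ < Sr2+ < Rb+ < Br-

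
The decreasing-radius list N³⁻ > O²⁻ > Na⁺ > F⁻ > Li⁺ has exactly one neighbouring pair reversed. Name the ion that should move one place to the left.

F⁻

Check each adjacent pair. Na⁺ and F⁻ are reversed: both have 10 electrons but Z(Na)=11 > Z(F)=9, so Na⁺ should be the smaller of the two. No other neighbouring pair contradicts the periodic trends, so F⁻ is the ion listed too late.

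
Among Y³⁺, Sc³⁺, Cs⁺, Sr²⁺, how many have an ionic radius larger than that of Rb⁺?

1

First list Z and electron count for each: Sc³⁺ (Z=21, 18 e⁻), Y³⁺ (Z=39, 36 e⁻), Sr²⁺ (Z=38, 36 e⁻), Rb⁺ (Z=37, 36 e⁻), Cs⁺ (Z=55, 54 e⁻). Sc³⁺ < Y³⁺ (same group, 1 shell fewer); Y³⁺ < Sr²⁺ (both 36 e⁻, Z=39>38); Sr²⁺ < Rb⁺ (both 36 e⁻, Z=38>37); Rb⁺ < Cs⁺ (same group, 1 shell fewer).
Ordering all of them (including Rb⁺) by radius gives Sc³⁺ < Y³⁺ < Sr²⁺ < Rb⁺ < Cs⁺. So 1 is larger.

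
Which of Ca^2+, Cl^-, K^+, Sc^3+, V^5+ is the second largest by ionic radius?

K^+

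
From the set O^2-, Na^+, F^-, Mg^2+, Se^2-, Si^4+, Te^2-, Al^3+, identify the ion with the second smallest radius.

Al^3+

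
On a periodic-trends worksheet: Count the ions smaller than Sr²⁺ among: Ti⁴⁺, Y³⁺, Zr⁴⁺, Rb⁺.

3

First list Z and electron count for each: Ti⁴⁺: 18 e⁻, Z=22, Zr⁴⁺: 36 e⁻, Z=40, Y³⁺: 36 e⁻, Z=39, Sr²⁺: 36 e⁻, Z=38, Rb⁺: 36 e⁻, Z=37. Ti⁴⁺ < Zr⁴⁺ (same group, period 4 vs 5); Zr⁴⁺ < Y³⁺ (both 36 e⁻, Z=40>39); Y³⁺ < Sr²⁺ (both 36 e⁻, Z=39>38); Sr²⁺ < Rb⁺ (isoelectronic, higher Z=38 is smaller).
Overall: Ti⁴⁺ < Zr⁴⁺ < Y³⁺ < Sr²⁺ < Rb⁺. Sr²⁺ has 3 below it and 1 above. That's 3.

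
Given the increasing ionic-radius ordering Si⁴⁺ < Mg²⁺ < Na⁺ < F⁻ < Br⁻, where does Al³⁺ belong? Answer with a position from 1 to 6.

2

Electron counts and nuclear charges: Si⁴⁺ has 10 e⁻ (Z=14), Al³⁺ has 10 e⁻ (Z=13), Mg²⁺ has 10 e⁻ (Z=12), Na⁺ has 10 e⁻ (Z=11), F⁻ has 10 e⁻ (Z=9), Br⁻ has 36 e⁻ (Z=35). Si⁴⁺ < Al³⁺ (both 10 e⁻, Z=14>13); Al³⁺ < Mg²⁺ (isoelectronic, higher Z=13 is smaller); Mg²⁺ < Na⁺ (both 10 e⁻, Z=12>11); Na⁺ < F⁻ (isoelectronic, higher Z=11 is smaller); F⁻ < Br⁻ (same group, period 2 vs 4).
Merged order: Si⁴⁺ < Al³⁺ < Mg²⁺ < Na⁺ < F⁻ < Br⁻ — Al³⁺ is number 2.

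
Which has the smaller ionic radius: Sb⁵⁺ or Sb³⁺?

For a single element, ionic radius drops as positive charge rises — Sb⁵⁺ < Sb³⁺.

Sb⁵⁺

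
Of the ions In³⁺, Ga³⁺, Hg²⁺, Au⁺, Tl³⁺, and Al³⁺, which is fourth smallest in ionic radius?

Tl³⁺

First list Z and electron count for each: Al³⁺ has 10 e⁻ (Z=13), Ga³⁺ has 28 e⁻ (Z=31), In³⁺ has 46 e⁻ (Z=49), Tl³⁺ has 78 e⁻ (Z=81), Hg²⁺ has 78 e⁻ (Z=80), Au⁺ has 78 e⁻ (Z=79). Al³⁺ < Ga³⁺ (same group, 1 shell fewer); Ga³⁺ < In³⁺ (same group, 1 shell fewer); In³⁺ < Tl³⁺ (same group, 1 shell fewer); Tl³⁺ < Hg²⁺ (both 78 e⁻, Z=81>80); Hg²⁺ < Au⁺ (both 78 e⁻, Z=80>79).
That gives Al³⁺ < Ga³⁺ < In³⁺ < Tl³⁺ < Hg²⁺ < Au⁺. From the smallest end, number 4 is Tl³⁺.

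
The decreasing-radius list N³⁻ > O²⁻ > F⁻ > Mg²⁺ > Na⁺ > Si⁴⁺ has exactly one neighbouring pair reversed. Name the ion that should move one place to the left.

Na⁺

Check each adjacent pair. Mg²⁺ and Na⁺ are reversed: they are isoelectronic (10 e⁻) and Mg has more protons than Na (12 vs 11), making Mg²⁺ smaller. No other neighbouring pair contradicts the periodic trends, so Na⁺ is the ion listed too late.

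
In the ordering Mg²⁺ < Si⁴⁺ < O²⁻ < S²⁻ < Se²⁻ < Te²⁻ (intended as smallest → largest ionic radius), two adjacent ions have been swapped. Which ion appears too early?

Mg²⁺

Check each adjacent pair. Mg²⁺ and Si⁴⁺ are reversed: both have 10 electrons but Z(Si)=14 > Z(Mg)=12, so Si⁴⁺ should be the smaller of the two. No other neighbouring pair contradicts the periodic trends, so Mg²⁺ is the ion listed too early.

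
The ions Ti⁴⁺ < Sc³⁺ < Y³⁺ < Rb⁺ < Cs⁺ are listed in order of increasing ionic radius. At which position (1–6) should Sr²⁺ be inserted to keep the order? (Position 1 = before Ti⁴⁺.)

First list Z and electron count for each: Ti⁴⁺ has 18 e⁻ (Z=22), Sc³⁺ has 18 e⁻ (Z=21), Y³⁺ has 36 e⁻ (Z=39), Sr²⁺ has 36 e⁻ (Z=38), Rb⁺ has 36 e⁻ (Z=37), Cs⁺ has 54 e⁻ (Z=55). Ti⁴⁺ < Sc³⁺ (isoelectronic, higher Z=22 is smaller); Sc³⁺ < Y³⁺ (same group, 1 shell fewer); Y³⁺ < Sr²⁺ (both 36 e⁻, Z=39>38); Sr²⁺ < Rb⁺ (both 36 e⁻, Z=38>37); Rb⁺ < Cs⁺ (same group, period 5 vs 6).
Merged order: Ti⁴⁺ < Sc³⁺ < Y³⁺ < Sr²⁺ < Rb⁺ < Cs⁺ — Sr²⁺ is number 4.

4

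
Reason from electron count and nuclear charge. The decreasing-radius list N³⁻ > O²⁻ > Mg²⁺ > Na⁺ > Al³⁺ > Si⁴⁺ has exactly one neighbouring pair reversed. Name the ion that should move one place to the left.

Na⁺

Scanning neighbour by neighbour, only Mg²⁺/Na⁺ violates a trend: they are isoelectronic (10 e⁻) and Mg has more protons than Na (12 vs 11), making Mg²⁺ smaller. That makes Na⁺ the one sitting a position late relative to where it belongs.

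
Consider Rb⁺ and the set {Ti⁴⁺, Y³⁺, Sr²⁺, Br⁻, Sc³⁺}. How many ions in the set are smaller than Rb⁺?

4

Ti⁴⁺ (Z=22, 18 e⁻), Sc³⁺ (Z=21, 18 e⁻), Y³⁺ (Z=39, 36 e⁻), Sr²⁺ (Z=38, 36 e⁻), Rb⁺ (Z=37, 36 e⁻), Br⁻ (Z=35, 36 e⁻). Ti⁴⁺ < Sc³⁺ (both 18 e⁻, Z=22>21); Sc³⁺ < Y³⁺ (same group, period 4 vs 5); Y³⁺ < Sr²⁺ (both 36 e⁻, Z=39>38); Sr²⁺ < Rb⁺ (both 36 e⁻, Z=38>37); Rb⁺ < Br⁻ (isoelectronic, higher Z=37 is smaller).
Ordering all of them (including Rb⁺) by radius gives Ti⁴⁺ < Sc³⁺ < Y³⁺ < Sr²⁺ < Rb⁺ < Br⁻. Count: 4.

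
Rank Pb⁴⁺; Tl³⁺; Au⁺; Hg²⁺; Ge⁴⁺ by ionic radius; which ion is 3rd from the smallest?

Tabulating Z and e⁻: Ge⁴⁺ has 28 e⁻ (Z=32), Pb⁴⁺ has 78 e⁻ (Z=82), Tl³⁺ has 78 e⁻ (Z=81), Hg²⁺ has 78 e⁻ (Z=80), Au⁺ has 78 e⁻ (Z=79). Ge⁴⁺ < Pb⁴⁺ (same group, period 4 vs 6); Pb⁴⁺ < Tl³⁺ (both 78 e⁻, Z=82>81); Tl³⁺ < Hg²⁺ (isoelectronic, higher Z=81 is smaller); Hg²⁺ < Au⁺ (both 78 e⁻, Z=80>79).
That gives Ge⁴⁺ < Pb⁴⁺ < Tl³⁺ < Hg²⁺ < Au⁺. From the smallest end, number 3 is Tl³⁺.

Tl³⁺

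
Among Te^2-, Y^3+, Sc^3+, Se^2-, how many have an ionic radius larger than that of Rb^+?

Work out protons and electrons: Sc^3+ has 18 e⁻ (Z=21), Y^3+ has 36 e⁻ (Z=39), Rb^+ has 36 e⁻ (Z=37), Se^2- has 36 e⁻ (Z=34), Te^2- has 54 e⁻ (Z=52). Sc^3+ < Y^3+ (same group, 1 shell fewer); Y^3+ < Rb^+ (isoelectronic, higher Z=39 is smaller); Rb^+ < Se^2- (both 36 e⁻, Z=37>34); Se^2- < Te^2- (same group, 1 shell fewer).
Relative to Rb^+, the ions that are larger are Se^2-, Te^2-. That's 2.

2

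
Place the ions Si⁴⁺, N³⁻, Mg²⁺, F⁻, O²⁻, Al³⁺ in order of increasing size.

Each ion has 10 electrons. The ranking follows nuclear charge in reverse — greater Z gives a smaller radius. Si⁴⁺ (Z=14), Al³⁺ (Z=13), Mg²⁺ (Z=12), F⁻ (Z=9), O²⁻ (Z=8), N³⁻ (Z=7).

Si⁴⁺ < Al³⁺ < Mg²⁺ < F⁻ < O²⁻ < N³⁻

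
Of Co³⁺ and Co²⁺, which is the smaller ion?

Co³⁺

For a single element, ionic radius drops as positive charge rises — Co³⁺ < Co²⁺.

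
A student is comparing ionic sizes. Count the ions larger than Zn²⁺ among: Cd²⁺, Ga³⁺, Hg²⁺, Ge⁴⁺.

First list Z and electron count for each: Ge⁴⁺ (Z=32, 28 e⁻), Ga³⁺ (Z=31, 28 e⁻), Zn²⁺ (Z=30, 28 e⁻), Cd²⁺ (Z=48, 46 e⁻), Hg²⁺ (Z=80, 78 e⁻). Ge⁴⁺ < Ga³⁺ (both 28 e⁻, Z=32>31); Ga³⁺ < Zn²⁺ (both 28 e⁻, Z=31>30); Zn²⁺ < Cd²⁺ (same group, 1 shell fewer); Cd²⁺ < Hg²⁺ (same group, 1 shell fewer).
Placing each against Zn²⁺: smaller — Ge⁴⁺, Ga³⁺; larger — Cd²⁺, Hg²⁺. So 2 are larger.

2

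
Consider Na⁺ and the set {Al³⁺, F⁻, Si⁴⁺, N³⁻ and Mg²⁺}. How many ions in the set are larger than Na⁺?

2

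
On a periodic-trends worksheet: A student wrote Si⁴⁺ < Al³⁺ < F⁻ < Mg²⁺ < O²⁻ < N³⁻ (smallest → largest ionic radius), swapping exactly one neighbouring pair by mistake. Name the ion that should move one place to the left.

Scanning neighbour by neighbour, only F⁻/Mg²⁺ violates a trend: both have 10 electrons but Z(Mg)=12 > Z(F)=9, so Mg²⁺ should be the smaller of the two. That makes Mg²⁺ the one sitting a position late relative to where it belongs.

Mg²⁺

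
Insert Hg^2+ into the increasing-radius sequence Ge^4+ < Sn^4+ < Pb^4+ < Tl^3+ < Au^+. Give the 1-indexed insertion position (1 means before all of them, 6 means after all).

Electron counts and nuclear charges: Ge^4+: 28 e⁻, Z=32, Sn^4+: 46 e⁻, Z=50, Pb^4+: 78 e⁻, Z=82, Tl^3+: 78 e⁻, Z=81, Hg^2+: 78 e⁻, Z=80, Au^+: 78 e⁻, Z=79. Ge^4+ < Sn^4+ (same group, 1 shell fewer); Sn^4+ < Pb^4+ (same group, period 5 vs 6); Pb^4+ < Tl^3+ (both 78 e⁻, Z=82>81); Tl^3+ < Hg^2+ (both 78 e⁻, Z=81>80); Hg^2+ < Au^+ (both 78 e⁻, Z=80>79).
Merged order: Ge^4+ < Sn^4+ < Pb^4+ < Tl^3+ < Hg^2+ < Au^+ — Hg^2+ is number 5.

5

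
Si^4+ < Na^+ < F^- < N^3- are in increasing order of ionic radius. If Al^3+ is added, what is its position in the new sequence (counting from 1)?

2

All of these have 10 electrons (isoelectronic). With the same electron cloud, the ion with the most protons pulls it in tightest. Nuclear charges: Si^4+ (Z=14), Al^3+ (Z=13), Na^+ (Z=11), F^- (Z=9), N^3- (Z=7). Highest Z is smallest.
Merged order: Si^4+ < Al^3+ < Na^+ < F^- < N^3- — Al^3+ is number 2.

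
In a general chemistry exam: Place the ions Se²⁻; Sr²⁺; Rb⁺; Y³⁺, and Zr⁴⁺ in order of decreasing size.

Each ion has 36 electrons. The ranking follows nuclear charge in reverse — greater Z gives a smaller radius. Zr⁴⁺ (Z=40), Y³⁺ (Z=39), Sr²⁺ (Z=38), Rb⁺ (Z=37), Se²⁻ (Z=34).

Se²⁻ > Rb⁺ > Sr²⁺ > Y³⁺ > Zr⁴⁺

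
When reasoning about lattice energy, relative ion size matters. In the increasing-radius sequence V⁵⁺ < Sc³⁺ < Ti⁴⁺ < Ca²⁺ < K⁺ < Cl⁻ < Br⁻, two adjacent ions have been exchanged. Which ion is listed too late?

Ti⁴⁺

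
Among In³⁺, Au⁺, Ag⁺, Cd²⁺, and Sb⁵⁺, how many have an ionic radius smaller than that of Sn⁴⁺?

1

Tabulating Z and e⁻: Sb⁵⁺ has 46 e⁻ (Z=51), Sn⁴⁺ has 46 e⁻ (Z=50), In³⁺ has 46 e⁻ (Z=49), Cd²⁺ has 46 e⁻ (Z=48), Ag⁺ has 46 e⁻ (Z=47), Au⁺ has 78 e⁻ (Z=79). Sb⁵⁺ < Sn⁴⁺ (both 46 e⁻, Z=51>50); Sn⁴⁺ < In³⁺ (both 46 e⁻, Z=50>49); In³⁺ < Cd²⁺ (both 46 e⁻, Z=49>48); Cd²⁺ < Ag⁺ (isoelectronic, higher Z=48 is smaller); Ag⁺ < Au⁺ (same group, 1 shell fewer).
Ordering all of them (including Sn⁴⁺) by radius gives Sb⁵⁺ < Sn⁴⁺ < In³⁺ < Cd²⁺ < Ag⁺ < Au⁺. Count: 1.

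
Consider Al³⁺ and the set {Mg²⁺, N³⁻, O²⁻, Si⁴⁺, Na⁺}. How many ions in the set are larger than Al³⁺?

These species are isoelectronic with 10 electrons. The only difference is the number of protons: Si⁴⁺ (Z=14), Al³⁺ (Z=13), Mg²⁺ (Z=12), Na⁺ (Z=11), O²⁻ (Z=8), N³⁻ (Z=7). The strongest nuclear pull (Si⁴⁺) gives the smallest ion.
Relative to Al³⁺, the ions that are larger are Mg²⁺, Na⁺, O²⁻, N³⁻. That's 4.

4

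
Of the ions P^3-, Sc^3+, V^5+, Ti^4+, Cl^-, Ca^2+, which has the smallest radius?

V^5+

All of these have 18 electrons (isoelectronic). With the same electron cloud, the ion with the most protons pulls it in tightest. Nuclear charges: V^5+ (Z=23), Ti^4+ (Z=22), Sc^3+ (Z=21), Ca^2+ (Z=20), Cl^- (Z=17), P^3- (Z=15). Highest Z is smallest.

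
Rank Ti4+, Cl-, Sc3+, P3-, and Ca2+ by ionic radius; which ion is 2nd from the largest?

Each ion has 18 electrons. The ranking follows nuclear charge in reverse — greater Z gives a smaller radius. Ti4+ (Z=22), Sc3+ (Z=21), Ca2+ (Z=20), Cl- (Z=17), P3- (Z=15).
Full ascending order: Ti4+ < Sc3+ < Ca2+ < Cl- < P3-. Counting from the largest, position 2 is Cl-.

Cl-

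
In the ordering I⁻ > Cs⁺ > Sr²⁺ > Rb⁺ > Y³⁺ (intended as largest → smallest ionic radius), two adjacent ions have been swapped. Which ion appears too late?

Scanning neighbour by neighbour, only Sr²⁺/Rb⁺ violates a trend: Sr²⁺ and Rb⁺ share 36 electrons; the higher nuclear charge on Sr (Z=38) contracts it more, so Sr²⁺ < Rb⁺. That makes Rb⁺ the one sitting a position late relative to where it belongs.

Rb⁺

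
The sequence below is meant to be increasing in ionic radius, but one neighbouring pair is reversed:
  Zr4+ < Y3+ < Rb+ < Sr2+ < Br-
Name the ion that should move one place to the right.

Scanning neighbour by neighbour, only Rb+/Sr2+ violates a trend: both have 36 electrons but Z(Sr)=38 > Z(Rb)=37, so Sr2+ should be the smaller of the two. That makes Rb+ the one sitting a position early relative to where it belongs.

Rb+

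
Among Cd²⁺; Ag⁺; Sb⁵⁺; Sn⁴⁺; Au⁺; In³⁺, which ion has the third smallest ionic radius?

In³⁺

First list Z and electron count for each: Sb⁵⁺ has 46 e⁻ (Z=51), Sn⁴⁺ has 46 e⁻ (Z=50), In³⁺ has 46 e⁻ (Z=49), Cd²⁺ has 46 e⁻ (Z=48), Ag⁺ has 46 e⁻ (Z=47), Au⁺ has 78 e⁻ (Z=79). Sb⁵⁺ < Sn⁴⁺ (isoelectronic, higher Z=51 is smaller); Sn⁴⁺ < In³⁺ (both 46 e⁻, Z=50>49); In³⁺ < Cd²⁺ (both 46 e⁻, Z=49>48); Cd²⁺ < Ag⁺ (isoelectronic, higher Z=48 is smaller); Ag⁺ < Au⁺ (same group, period 5 vs 6).
That gives Sb⁵⁺ < Sn⁴⁺ < In³⁺ < Cd²⁺ < Ag⁺ < Au⁺. From the smallest end, number 3 is In³⁺.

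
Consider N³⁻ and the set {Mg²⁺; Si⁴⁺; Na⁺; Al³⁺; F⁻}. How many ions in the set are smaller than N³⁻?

Isoelectronic series (10 e⁻ each). Size is set by nuclear charge: more protons means a smaller ion. Si⁴⁺ (Z=14), Al³⁺ (Z=13), Mg²⁺ (Z=12), Na⁺ (Z=11), F⁻ (Z=9), N³⁻ (Z=7).
Overall: Si⁴⁺ < Al³⁺ < Mg²⁺ < Na⁺ < F⁻ < N³⁻. N³⁻ has 5 below it and 0 above. That's 5.

5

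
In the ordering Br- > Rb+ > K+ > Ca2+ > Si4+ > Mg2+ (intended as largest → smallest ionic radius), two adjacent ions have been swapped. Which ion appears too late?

Mg2+

Compare adjacent ions: both have 10 electrons but Z(Si)=14 > Z(Mg)=12, so Si4+ should be the smaller of the two — yet in this decreasing list Si4+ sits before Mg2+. Nothing else is reversed, so Mg2+ should move one place to the left.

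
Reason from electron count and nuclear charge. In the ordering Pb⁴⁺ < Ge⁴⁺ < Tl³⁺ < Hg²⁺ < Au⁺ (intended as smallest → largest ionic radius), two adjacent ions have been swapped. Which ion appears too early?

Compare adjacent ions: Ge⁴⁺ and Pb⁴⁺ are in one column with the same charge; the lighter period-4 ion has 2 fewer shells and is smaller — yet in this increasing list Pb⁴⁺ sits before Ge⁴⁺. Nothing else is reversed, so Pb⁴⁺ should move one place to the right.

Pb⁴⁺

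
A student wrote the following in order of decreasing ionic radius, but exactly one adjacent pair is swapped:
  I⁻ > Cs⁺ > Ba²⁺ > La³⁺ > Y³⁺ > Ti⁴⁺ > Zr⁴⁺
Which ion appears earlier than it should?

Ti⁴⁺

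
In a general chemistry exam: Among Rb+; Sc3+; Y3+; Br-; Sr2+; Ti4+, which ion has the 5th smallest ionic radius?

Rb+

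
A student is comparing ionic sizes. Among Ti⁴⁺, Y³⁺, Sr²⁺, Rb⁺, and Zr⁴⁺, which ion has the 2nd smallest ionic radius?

Zr⁴⁺

Tabulating Z and e⁻: Ti⁴⁺: 18 e⁻, Z=22, Zr⁴⁺: 36 e⁻, Z=40, Y³⁺: 36 e⁻, Z=39, Sr²⁺: 36 e⁻, Z=38, Rb⁺: 36 e⁻, Z=37. Ti⁴⁺ < Zr⁴⁺ (same group, period 4 vs 5); Zr⁴⁺ < Y³⁺ (isoelectronic, higher Z=40 is smaller); Y³⁺ < Sr²⁺ (both 36 e⁻, Z=39>38); Sr²⁺ < Rb⁺ (isoelectronic, higher Z=38 is smaller).
So the order is Ti⁴⁺ < Zr⁴⁺ < Y³⁺ < Sr²⁺ < Rb⁺; the 2nd-smallest ion is Zr⁴⁺.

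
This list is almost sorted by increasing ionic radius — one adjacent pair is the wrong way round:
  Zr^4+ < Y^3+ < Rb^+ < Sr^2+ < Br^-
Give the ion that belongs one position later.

Compare adjacent ions: they are isoelectronic (36 e⁻) and Sr has more protons than Rb (38 vs 37), making Sr^2+ smaller — yet in this increasing list Rb^+ sits before Sr^2+. Nothing else is reversed, so Rb^+ should move one place to the right.

Rb^+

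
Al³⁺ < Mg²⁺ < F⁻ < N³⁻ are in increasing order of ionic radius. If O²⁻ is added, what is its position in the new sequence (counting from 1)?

4

These species are isoelectronic with 10 electrons. The only difference is the number of protons: Al³⁺ (Z=13), Mg²⁺ (Z=12), F⁻ (Z=9), O²⁻ (Z=8), N³⁻ (Z=7). The strongest nuclear pull (Al³⁺) gives the smallest ion.
Merged order: Al³⁺ < Mg²⁺ < F⁻ < O²⁻ < N³⁻ — O²⁻ is number 4.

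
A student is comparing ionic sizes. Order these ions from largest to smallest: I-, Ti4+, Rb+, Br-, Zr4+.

I- > Br- > Rb+ > Zr4+ > Ti4+

Tabulating Z and e⁻: Ti4+: 18 e⁻, Z=22, Zr4+: 36 e⁻, Z=40, Rb+: 36 e⁻, Z=37, Br-: 36 e⁻, Z=35, I-: 54 e⁻, Z=53. Ti4+ < Zr4+ (same group, 1 shell fewer); Zr4+ < Rb+ (both 36 e⁻, Z=40>37); Rb+ < Br- (isoelectronic, higher Z=37 is smaller); Br- < I- (same group, 1 shell fewer).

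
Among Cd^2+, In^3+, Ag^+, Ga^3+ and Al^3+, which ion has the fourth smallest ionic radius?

Work out protons and electrons: Al^3+: 10 e⁻, Z=13, Ga^3+: 28 e⁻, Z=31, In^3+: 46 e⁻, Z=49, Cd^2+: 46 e⁻, Z=48, Ag^+: 46 e⁻, Z=47. Al^3+ < Ga^3+ (same group, period 3 vs 4); Ga^3+ < In^3+ (same group, 1 shell fewer); In^3+ < Cd^2+ (isoelectronic, higher Z=49 is smaller); Cd^2+ < Ag^+ (isoelectronic, higher Z=48 is smaller).
So the order is Al^3+ < Ga^3+ < In^3+ < Cd^2+ < Ag^+; the 4th-smallest ion is Cd^2+.

Cd^2+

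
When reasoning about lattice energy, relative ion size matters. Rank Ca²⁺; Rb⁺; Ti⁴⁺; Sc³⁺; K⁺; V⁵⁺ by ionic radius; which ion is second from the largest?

K⁺

Tabulating Z and e⁻: V⁵⁺ has 18 e⁻ (Z=23), Ti⁴⁺ has 18 e⁻ (Z=22), Sc³⁺ has 18 e⁻ (Z=21), Ca²⁺ has 18 e⁻ (Z=20), K⁺ has 18 e⁻ (Z=19), Rb⁺ has 36 e⁻ (Z=37). V⁵⁺ < Ti⁴⁺ (isoelectronic, higher Z=23 is smaller); Ti⁴⁺ < Sc³⁺ (both 18 e⁻, Z=22>21); Sc³⁺ < Ca²⁺ (both 18 e⁻, Z=21>20); Ca²⁺ < K⁺ (isoelectronic, higher Z=20 is smaller); K⁺ < Rb⁺ (same group, period 4 vs 5).
Ordering: V⁵⁺ < Ti⁴⁺ < Sc³⁺ < Ca²⁺ < K⁺ < Rb⁺. The second largest is K⁺.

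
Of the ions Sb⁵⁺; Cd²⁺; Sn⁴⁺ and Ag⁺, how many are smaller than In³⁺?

2

Each ion has 46 electrons. The ranking follows nuclear charge in reverse — greater Z gives a smaller radius. Sb⁵⁺ (Z=51), Sn⁴⁺ (Z=50), In³⁺ (Z=49), Cd²⁺ (Z=48), Ag⁺ (Z=47).
Ordering all of them (including In³⁺) by radius gives Sb⁵⁺ < Sn⁴⁺ < In³⁺ < Cd²⁺ < Ag⁺. That's 2.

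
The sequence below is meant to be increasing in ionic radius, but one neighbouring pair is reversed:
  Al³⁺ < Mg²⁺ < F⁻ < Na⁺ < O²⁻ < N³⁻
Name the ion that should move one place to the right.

F⁻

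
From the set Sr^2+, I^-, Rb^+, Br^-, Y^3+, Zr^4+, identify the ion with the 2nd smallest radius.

Y^3+

First list Z and electron count for each: Zr^4+ has 36 e⁻ (Z=40), Y^3+ has 36 e⁻ (Z=39), Sr^2+ has 36 e⁻ (Z=38), Rb^+ has 36 e⁻ (Z=37), Br^- has 36 e⁻ (Z=35), I^- has 54 e⁻ (Z=53). Zr^4+ < Y^3+ (both 36 e⁻, Z=40>39); Y^3+ < Sr^2+ (both 36 e⁻, Z=39>38); Sr^2+ < Rb^+ (both 36 e⁻, Z=38>37); Rb^+ < Br^- (both 36 e⁻, Z=37>35); Br^- < I^- (same group, period 4 vs 5).
Full ascending order: Zr^4+ < Y^3+ < Sr^2+ < Rb^+ < Br^- < I^-. Counting from the smallest, position 2 is Y^3+.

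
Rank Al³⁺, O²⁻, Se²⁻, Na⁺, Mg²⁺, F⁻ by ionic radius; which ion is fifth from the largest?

Mg²⁺

First list Z and electron count for each: Al³⁺: 10 e⁻, Z=13, Mg²⁺: 10 e⁻, Z=12, Na⁺: 10 e⁻, Z=11, F⁻: 10 e⁻, Z=9, O²⁻: 10 e⁻, Z=8, Se²⁻: 36 e⁻, Z=34. Al³⁺ < Mg²⁺ (isoelectronic, higher Z=13 is smaller); Mg²⁺ < Na⁺ (both 10 e⁻, Z=12>11); Na⁺ < F⁻ (both 10 e⁻, Z=11>9); F⁻ < O²⁻ (isoelectronic, higher Z=9 is smaller); O²⁻ < Se²⁻ (same group, 2 shells fewer).
Full ascending order: Al³⁺ < Mg²⁺ < Na⁺ < F⁻ < O²⁻ < Se²⁻. Counting from the largest, position 5 is Mg²⁺.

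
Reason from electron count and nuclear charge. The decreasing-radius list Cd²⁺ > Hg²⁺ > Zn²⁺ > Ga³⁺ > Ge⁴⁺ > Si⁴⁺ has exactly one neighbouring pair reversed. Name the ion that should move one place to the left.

Hg²⁺

Check each adjacent pair. Cd²⁺ and Hg²⁺ are reversed: both in group 12 with the same charge; Cd²⁺ (period 5) has the smaller radius. No other neighbouring pair contradicts the periodic trends, so Hg²⁺ is the ion listed too late.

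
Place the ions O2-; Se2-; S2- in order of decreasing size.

These ions sit in one column with identical charge. Each step down the periodic table adds a principal shell, increasing the radius.

Se2- > S2- > O2-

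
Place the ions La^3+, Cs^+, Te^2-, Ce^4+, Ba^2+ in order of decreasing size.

Te^2- > Cs^+ > Ba^2+ > La^3+ > Ce^4+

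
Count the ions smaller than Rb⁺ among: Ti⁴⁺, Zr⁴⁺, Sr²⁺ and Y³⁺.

Work out protons and electrons: Ti⁴⁺ has 18 e⁻ (Z=22), Zr⁴⁺ has 36 e⁻ (Z=40), Y³⁺ has 36 e⁻ (Z=39), Sr²⁺ has 36 e⁻ (Z=38), Rb⁺ has 36 e⁻ (Z=37). Ti⁴⁺ < Zr⁴⁺ (same group, period 4 vs 5); Zr⁴⁺ < Y³⁺ (both 36 e⁻, Z=40>39); Y³⁺ < Sr²⁺ (both 36 e⁻, Z=39>38); Sr²⁺ < Rb⁺ (isoelectronic, higher Z=38 is smaller).
Placing each against Rb⁺: smaller — Ti⁴⁺, Zr⁴⁺, Y³⁺, Sr²⁺; larger — none. So 4 are smaller.

4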